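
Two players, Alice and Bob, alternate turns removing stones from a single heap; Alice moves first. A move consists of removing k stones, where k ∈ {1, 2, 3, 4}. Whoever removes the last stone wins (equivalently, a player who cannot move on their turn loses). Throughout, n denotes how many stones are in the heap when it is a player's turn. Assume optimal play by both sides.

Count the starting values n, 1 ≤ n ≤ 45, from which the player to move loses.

Positions with no move are L. A position that does have a move is losing for the player to move precisely when every available move leads to a winning position for the opponent. Fill in the labels:
n=0: no move → L
n=1: can move to 0, which is L ⇒ W
n=2: can move to 0, which is L ⇒ W
n=3: can move to 0, which is L ⇒ W
n=4: can move to 0, which is L ⇒ W
n=5: moves to 4(W), 3(W), 2(W), 1(W); every one is W ⇒ L
n=6: can move to 5, which is L ⇒ W
n=7: can move to 5, which is L ⇒ W
n=8: can move to 5, which is L ⇒ W
n=9: can move to 5, which is L ⇒ W
n=10: moves to 9(W), 8(W), 7(W), 6(W); every one is W ⇒ L
n=11: can move to 10, which is L ⇒ W
n=12: can move to 10, which is L ⇒ W
n=13: can move to 10, which is L ⇒ W
n=14: can move to 10, which is L ⇒ W
n=15: moves to 14(W), 13(W), 12(W), 11(W); every one is W ⇒ L
n=16: can move to 15, which is L ⇒ W
n=17: can move to 15, which is L ⇒ W
n=18: can move to 15, which is L ⇒ W
n=19: can move to 15, which is L ⇒ W
n=20: moves to 19(W), 18(W), 17(W), 16(W); every one is W ⇒ L
n=21: can move to 20, which is L ⇒ W
n=22: can move to 20, which is L ⇒ W
n=23: can move to 20, which is L ⇒ W
n=24: can move to 20, which is L ⇒ W
n=25: moves to 24(W), 23(W), 22(W), 21(W); every one is W ⇒ L
n=26: can move to 25, which is L ⇒ W
n=27: can move to 25, which is L ⇒ W
n=28: can move to 25, which is L ⇒ W
n=29: can move to 25, which is L ⇒ W
n=30: moves to 29(W), 28(W), 27(W), 26(W); every one is W ⇒ L
n=31: can move to 30, which is L ⇒ W
n=32: can move to 30, which is L ⇒ W
n=33: can move to 30, which is L ⇒ W
n=34: can move to 30, which is L ⇒ W
n=35: moves to 34(W), 33(W), 32(W), 31(W); every one is W ⇒ L
n=36: can move to 35, which is L ⇒ W
n=37: can move to 35, which is L ⇒ W
n=38: can move to 35, which is L ⇒ W
n=39: can move to 35, which is L ⇒ W
n=40: moves to 39(W), 38(W), 37(W), 36(W); every one is W ⇒ L
n=41: can move to 40, which is L ⇒ W
n=42: can move to 40, which is L ⇒ W
n=43: can move to 40, which is L ⇒ W
n=44: can move to 40, which is L ⇒ W
n=45: moves to 44(W), 43(W), 42(W), 41(W); every one is W ⇒ L
L entries with 1 ≤ n ≤ 45 (n=0 is outside the asked range and is not counted): n = 5, 10, 15, 20, 25, 30, 35, 40, 45; that makes 9.

9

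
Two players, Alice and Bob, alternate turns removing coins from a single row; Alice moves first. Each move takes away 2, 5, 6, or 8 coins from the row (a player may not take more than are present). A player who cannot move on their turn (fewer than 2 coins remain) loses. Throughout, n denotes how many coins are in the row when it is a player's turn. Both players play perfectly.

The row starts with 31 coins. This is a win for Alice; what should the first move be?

Remove 2, leaving 29.

Use the standard recursion: the mover loses at a terminal position; elsewhere, the mover wins exactly when some move hands the opponent an L position.
n=0: no move → L
n=1: no move → L
n=2: W (go to 0, an L position)
n=3: W (go to 1, an L position)
n=4: L (sole option 2(W) is W)
n=5: W (go to 0, an L position)
n=6: W (go to 4, an L position)
n=7: W (go to 1, an L position)
n=8: W (go to 0, an L position)
n=9: W (go to 4, an L position)
n=10: W (go to 4, an L position)
n=11: L (options 9(W), 6(W), 5(W), 3(W) are all W)
n=12: W (go to 4, an L position)
n=13: W (go to 11, an L position)
n=14: L (options 12(W), 9(W), 8(W), 6(W) are all W)
n=15: L (options 13(W), 10(W), 9(W), 7(W) are all W)
n=16: W (go to 14, an L position)
n=17: W (go to 15, an L position)
n=18: L (options 16(W), 13(W), 12(W), 10(W) are all W)
n=19: W (go to 14, an L position)
n=20: W (go to 18, an L position)
n=21: W (go to 15, an L position)
n=22: W (go to 14, an L position)
n=23: W (go to 18, an L position)
n=24: W (go to 18, an L position)
n=25: L (options 23(W), 20(W), 19(W), 17(W) are all W)
n=26: W (go to 18, an L position)
n=27: W (go to 25, an L position)
n=28: L (options 26(W), 23(W), 22(W), 20(W) are all W)
n=29: L (options 27(W), 24(W), 23(W), 21(W) are all W)
n=30: W (go to 28, an L position)
n=31: W (go to 29, an L position)
From 31, the L positions reachable in one move are: 29, 25. Any move reaching one of these is winning.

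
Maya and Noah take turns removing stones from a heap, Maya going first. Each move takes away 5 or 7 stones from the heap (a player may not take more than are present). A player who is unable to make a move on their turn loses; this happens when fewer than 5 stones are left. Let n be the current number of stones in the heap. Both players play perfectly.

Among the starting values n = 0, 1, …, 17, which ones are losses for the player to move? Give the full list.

Work bottom-up. With no move the player to move loses. Otherwise the position is W if at least one move leads to an L position for the opponent, and L if every move leads to a W.
n=0: no move → L
n=1: no move → L
n=2: no move → L
n=3: no move → L
n=4: no move → L
n=5: can move to 0, which is L ⇒ W
n=6: can move to 1, which is L ⇒ W
n=7: can move to 2, which is L ⇒ W
n=8: can move to 3, which is L ⇒ W
n=9: can move to 4, which is L ⇒ W
n=10: can move to 3, which is L ⇒ W
n=11: can move to 4, which is L ⇒ W
n=12: moves to 7(W), 5(W); every one is W ⇒ L
n=13: moves to 8(W), 6(W); every one is W ⇒ L
n=14: moves to 9(W), 7(W); every one is W ⇒ L
n=15: moves to 10(W), 8(W); every one is W ⇒ L
n=16: moves to 11(W), 9(W); every one is W ⇒ L
n=17: can move to 12, which is L ⇒ W
Reading off the rows marked L gives the requested list; there are 10 such values of n.

0, 1, 2, 3, 4, 12, 13, 14, 15, 16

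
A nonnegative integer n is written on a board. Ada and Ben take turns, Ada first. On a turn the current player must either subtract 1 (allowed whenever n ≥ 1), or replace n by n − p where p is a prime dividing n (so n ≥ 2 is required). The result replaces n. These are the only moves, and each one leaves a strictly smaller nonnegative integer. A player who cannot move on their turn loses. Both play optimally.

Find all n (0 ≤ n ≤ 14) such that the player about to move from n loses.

Use the standard recursion: the mover loses at a terminal position; elsewhere, the mover wins exactly when some move hands the opponent an L position.
n=0: no move → L
n=1: can move to 0, which is L ⇒ W
n=2: can move to 0, which is L ⇒ W
n=3: can move to 0, which is L ⇒ W
n=4: moves to 2(W), 3(W); every one is W ⇒ L
n=5: can move to 0, which is L ⇒ W
n=6: can move to 4, which is L ⇒ W
n=7: can move to 0, which is L ⇒ W
n=8: moves to 6(W), 7(W); every one is W ⇒ L
n=9: can move to 8, which is L ⇒ W
n=10: can move to 8, which is L ⇒ W
n=11: can move to 0, which is L ⇒ W
n=12: moves to 9(W), 10(W), 11(W); every one is W ⇒ L
n=13: can move to 0, which is L ⇒ W
n=14: can move to 12, which is L ⇒ W
Reading off the rows marked L gives the requested list; there are 4 such values of n.

0, 4, 8, 12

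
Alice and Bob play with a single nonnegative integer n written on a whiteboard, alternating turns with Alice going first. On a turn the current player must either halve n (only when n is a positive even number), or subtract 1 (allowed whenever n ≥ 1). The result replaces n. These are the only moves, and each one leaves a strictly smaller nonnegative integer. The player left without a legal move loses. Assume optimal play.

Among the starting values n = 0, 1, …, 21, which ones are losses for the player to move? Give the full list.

0, 2, 5, 7, 9, 11, 13, 15, 17, 19, 21

Work bottom-up. With no move the player to move loses. Otherwise the position is W if at least one move leads to an L position for the opponent, and L if every move leads to a W.
n=0: no move → L
n=1: →0(L), so W
n=2: →1(W) only, which is W, so L
n=3: →2(L), so W
n=4: →2(L), so W
n=5: →4(W) only, which is W, so L
n=6: →5(L), so W
n=7: →6(W) only, which is W, so L
n=8: →7(L), so W
n=9: →8(W) only, which is W, so L
n=10: →5(L), so W
n=11: →10(W) only, which is W, so L
n=12: →11(L), so W
n=13: →12(W) only, which is W, so L
n=14: →7(L), so W
n=15: →14(W) only, which is W, so L
n=16: →15(L), so W
n=17: →16(W) only, which is W, so L
n=18: →9(L), so W
n=19: →18(W) only, which is W, so L
n=20: →19(L), so W
n=21: →20(W) only, which is W, so L
The losing starting values of n are exactly the entries labelled L in this table (11 of them).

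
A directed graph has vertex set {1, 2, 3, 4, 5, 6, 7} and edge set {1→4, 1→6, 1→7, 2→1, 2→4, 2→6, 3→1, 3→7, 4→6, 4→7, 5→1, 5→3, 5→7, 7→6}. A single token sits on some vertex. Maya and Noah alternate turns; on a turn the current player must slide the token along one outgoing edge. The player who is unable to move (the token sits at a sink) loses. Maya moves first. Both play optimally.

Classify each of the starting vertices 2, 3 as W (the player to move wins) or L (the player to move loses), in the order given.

2: W, 3: L

Work bottom-up. With no move the player to move loses. Otherwise the position is W if at least one move leads to an L position for the opponent, and L if every move leads to a W.
Every edge goes from a vertex to one that appears earlier in the order 6, 7, 4, 1, 2, 3, 5, so processing vertices in that order labels each vertex after all of its successors.
6: no outgoing edge → L
7: can move to 6, which is L ⇒ W
4: can move to 6, which is L ⇒ W
1: can move to 6, which is L ⇒ W
2: can move to 6, which is L ⇒ W
3: moves to 1(W), 7(W); every one is W ⇒ L
5: can move to 3, which is L ⇒ W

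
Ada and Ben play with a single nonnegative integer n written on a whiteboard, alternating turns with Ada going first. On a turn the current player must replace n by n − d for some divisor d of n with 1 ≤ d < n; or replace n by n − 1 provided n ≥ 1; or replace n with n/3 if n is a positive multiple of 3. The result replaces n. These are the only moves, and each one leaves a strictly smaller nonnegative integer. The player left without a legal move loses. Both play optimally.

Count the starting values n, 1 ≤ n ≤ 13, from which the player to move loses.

6

Compute win/loss labels from the base case upward. A position with no move is L. Any other position is W if it can reach an L in one move, else L.
n=0: no move → L
n=1: →0(L), so W
n=2: →1(W) only, which is W, so L
n=3: →2(L), so W
n=4: →2(L), so W
n=5: →4(W) only, which is W, so L
n=6: →2(L), so W
n=7: →6(W) only, which is W, so L
n=8: →7(L), so W
n=9: →3(W), 6(W), 8(W) — all W, so L
n=10: →5(L), so W
n=11: →10(W) only, which is W, so L
n=12: →9(L), so W
n=13: →12(W) only, which is W, so L
L entries with 1 ≤ n ≤ 13 (n=0 is outside the asked range and is not counted): n = 2, 5, 7, 9, 11, 13; that makes 6.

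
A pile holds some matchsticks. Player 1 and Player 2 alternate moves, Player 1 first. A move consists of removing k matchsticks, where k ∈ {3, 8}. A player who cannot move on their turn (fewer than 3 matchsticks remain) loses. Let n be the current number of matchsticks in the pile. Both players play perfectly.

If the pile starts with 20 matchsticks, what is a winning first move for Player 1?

Build the W/L table. Terminal = L. A non-terminal position is W if it has a move to some L; otherwise it is L.
n=0: no move → L
n=1: no move → L
n=2: no move → L
n=3: reaches L-position 0 → W
n=4: reaches L-position 1 → W
n=5: reaches L-position 2 → W
n=6: only reaches 3(W), which is W → L
n=7: only reaches 4(W), which is W → L
n=8: reaches L-position 0 → W
n=9: reaches L-position 6 → W
n=10: reaches L-position 7 → W
n=11: only reaches 8(W), 3(W), all W → L
n=12: only reaches 9(W), 4(W), all W → L
n=13: only reaches 10(W), 5(W), all W → L
n=14: reaches L-position 11 → W
n=15: reaches L-position 12 → W
n=16: reaches L-position 13 → W
n=17: only reaches 14(W), 9(W), all W → L
n=18: only reaches 15(W), 10(W), all W → L
n=19: reaches L-position 11 → W
n=20: reaches L-position 17 → W
From 20, the L positions reachable in one move are: 17, 12. Any move reaching one of these is winning.

Remove 3, leaving 17.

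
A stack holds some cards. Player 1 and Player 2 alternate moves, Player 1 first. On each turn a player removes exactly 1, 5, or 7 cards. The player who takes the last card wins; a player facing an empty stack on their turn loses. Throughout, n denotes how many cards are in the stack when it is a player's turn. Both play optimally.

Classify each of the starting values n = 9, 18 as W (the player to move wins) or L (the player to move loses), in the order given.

9: W, 18: L

Classify positions by backward induction: terminal positions (no move available) are L. From any other position, the mover wins iff some move reaches an L.
n=0: no move → L
n=1: →0(L), so W
n=2: →1(W) only, which is W, so L
n=3: →2(L), so W
n=4: →3(W) only, which is W, so L
n=5: →4(L), so W
n=6: →5(W), 1(W) — all W, so L
n=7: →6(L), so W
n=8: →7(W), 3(W), 1(W) — all W, so L
n=9: →8(L), so W
n=10: →9(W), 5(W), 3(W) — all W, so L
n=11: →10(L), so W
n=12: →11(W), 7(W), 5(W) — all W, so L
n=13: →12(L), so W
n=14: →13(W), 9(W), 7(W) — all W, so L
n=15: →14(L), so W
n=16: →15(W), 11(W), 9(W) — all W, so L
n=17: →16(L), so W
n=18: →17(W), 13(W), 11(W) — all W, so L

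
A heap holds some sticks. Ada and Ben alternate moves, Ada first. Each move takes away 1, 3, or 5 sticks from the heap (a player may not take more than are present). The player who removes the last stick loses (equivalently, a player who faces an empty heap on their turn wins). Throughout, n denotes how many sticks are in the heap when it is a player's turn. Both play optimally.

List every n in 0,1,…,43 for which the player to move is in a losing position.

1, 3, 5, 7, 9, 11, 13, 15, 17, 19, 21, 23, 25, 27, 29, 31, 33, 35, 37, 39, 41, 43

Compute win/loss labels from the base case upward. A position with no move is W. Any other position is W if it can reach an L in one move, else L.
n=0: no move; the opponent has just taken the last stick and therefore loses → W
n=1: L (sole option 0(W) is W)
n=2: W (go to 1, an L position)
n=3: L (options 2(W), 0(W) are all W)
n=4: W (go to 3, an L position)
n=5: L (options 4(W), 2(W), 0(W) are all W)
n=6: W (go to 5, an L position)
n=7: L (options 6(W), 4(W), 2(W) are all W)
n=8: W (go to 7, an L position)
n=9: L (options 8(W), 6(W), 4(W) are all W)
n=10: W (go to 9, an L position)
n=11: L (options 10(W), 8(W), 6(W) are all W)
n=12: W (go to 11, an L position)
n=13: L (options 12(W), 10(W), 8(W) are all W)
n=14: W (go to 13, an L position)
n=15: L (options 14(W), 12(W), 10(W) are all W)
n=16: W (go to 15, an L position)
n=17: L (options 16(W), 14(W), 12(W) are all W)
n=18: W (go to 17, an L position)
n=19: L (options 18(W), 16(W), 14(W) are all W)
n=20: W (go to 19, an L position)
n=21: L (options 20(W), 18(W), 16(W) are all W)
n=22: W (go to 21, an L position)
n=23: L (options 22(W), 20(W), 18(W) are all W)
n=24: W (go to 23, an L position)
n=25: L (options 24(W), 22(W), 20(W) are all W)
n=26: W (go to 25, an L position)
n=27: L (options 26(W), 24(W), 22(W) are all W)
n=28: W (go to 27, an L position)
n=29: L (options 28(W), 26(W), 24(W) are all W)
n=30: W (go to 29, an L position)
n=31: L (options 30(W), 28(W), 26(W) are all W)
n=32: W (go to 31, an L position)
n=33: L (options 32(W), 30(W), 28(W) are all W)
n=34: W (go to 33, an L position)
n=35: L (options 34(W), 32(W), 30(W) are all W)
n=36: W (go to 35, an L position)
n=37: L (options 36(W), 34(W), 32(W) are all W)
n=38: W (go to 37, an L position)
n=39: L (options 38(W), 36(W), 34(W) are all W)
n=40: W (go to 39, an L position)
n=41: L (options 40(W), 38(W), 36(W) are all W)
n=42: W (go to 41, an L position)
n=43: L (options 42(W), 40(W), 38(W) are all W)
Reading off the rows marked L gives the requested list; there are 22 such values of n.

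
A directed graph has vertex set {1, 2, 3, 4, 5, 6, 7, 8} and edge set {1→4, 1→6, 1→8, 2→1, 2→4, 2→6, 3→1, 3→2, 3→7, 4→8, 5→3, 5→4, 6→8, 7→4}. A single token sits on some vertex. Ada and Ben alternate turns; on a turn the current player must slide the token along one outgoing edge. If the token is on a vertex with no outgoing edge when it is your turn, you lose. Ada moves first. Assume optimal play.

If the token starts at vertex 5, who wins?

Ben wins.

Build the W/L table. Terminal = L. A non-terminal position is W if it has a move to some L; otherwise it is L.
Every edge goes from a vertex to one that appears earlier in the order 8, 6, 4, 1, 7, 2, 3, 5, so processing vertices in that order labels each vertex after all of its successors.
8: no outgoing edge → L
6: reaches L-position 8 → W
4: reaches L-position 8 → W
1: reaches L-position 8 → W
7: only reaches 4(W), which is W → L
2: only reaches 1(W), 4(W), 6(W), all W → L
3: reaches L-position 2 → W
5: only reaches 3(W), 4(W), all W → L
Every move from 5 reaches a W position, so the mover loses.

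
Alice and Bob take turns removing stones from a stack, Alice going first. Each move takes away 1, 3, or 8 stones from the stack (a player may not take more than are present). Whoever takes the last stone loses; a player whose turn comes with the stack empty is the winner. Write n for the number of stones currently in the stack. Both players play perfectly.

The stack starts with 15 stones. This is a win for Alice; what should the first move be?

Compute win/loss labels from the base case upward. A position with no move is W. Any other position is W if it can reach an L in one move, else L.
n=0: no move; the opponent has just taken the last stone and therefore loses → W
n=1: only reaches 0(W), which is W → L
n=2: reaches L-position 1 → W
n=3: only reaches 2(W), 0(W), all W → L
n=4: reaches L-position 3 → W
n=5: only reaches 4(W), 2(W), all W → L
n=6: reaches L-position 5 → W
n=7: only reaches 6(W), 4(W), all W → L
n=8: reaches L-position 7 → W
n=9: reaches L-position 1 → W
n=10: reaches L-position 7 → W
n=11: reaches L-position 3 → W
n=12: only reaches 11(W), 9(W), 4(W), all W → L
n=13: reaches L-position 12 → W
n=14: only reaches 13(W), 11(W), 6(W), all W → L
n=15: reaches L-position 14 → W
From 15, the L positions reachable in one move are: 14, 12, 7. Any move reaching one of these is winning.

Remove 1, leaving 14.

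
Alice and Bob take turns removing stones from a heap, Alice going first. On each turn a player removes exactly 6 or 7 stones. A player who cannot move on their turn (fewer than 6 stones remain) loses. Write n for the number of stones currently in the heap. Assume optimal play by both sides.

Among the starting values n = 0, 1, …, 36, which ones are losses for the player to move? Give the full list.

0, 1, 2, 3, 4, 5, 13, 14, 15, 16, 17, 18, 26, 27, 28, 29, 30, 31

Compute win/loss labels from the base case upward. A position with no move is L. Any other position is W if it can reach an L in one move, else L.
n=0: no move → L
n=1: no move → L
n=2: no move → L
n=3: no move → L
n=4: no move → L
n=5: no move → L
n=6: W (go to 0, an L position)
n=7: W (go to 1, an L position)
n=8: W (go to 2, an L position)
n=9: W (go to 3, an L position)
n=10: W (go to 4, an L position)
n=11: W (go to 5, an L position)
n=12: W (go to 5, an L position)
n=13: L (options 7(W), 6(W) are all W)
n=14: L (options 8(W), 7(W) are all W)
n=15: L (options 9(W), 8(W) are all W)
n=16: L (options 10(W), 9(W) are all W)
n=17: L (options 11(W), 10(W) are all W)
n=18: L (options 12(W), 11(W) are all W)
n=19: W (go to 13, an L position)
n=20: W (go to 14, an L position)
n=21: W (go to 15, an L position)
n=22: W (go to 16, an L position)
n=23: W (go to 17, an L position)
n=24: W (go to 18, an L position)
n=25: W (go to 18, an L position)
n=26: L (options 20(W), 19(W) are all W)
n=27: L (options 21(W), 20(W) are all W)
n=28: L (options 22(W), 21(W) are all W)
n=29: L (options 23(W), 22(W) are all W)
n=30: L (options 24(W), 23(W) are all W)
n=31: L (options 25(W), 24(W) are all W)
n=32: W (go to 26, an L position)
n=33: W (go to 27, an L position)
n=34: W (go to 28, an L position)
n=35: W (go to 29, an L position)
n=36: W (go to 30, an L position)
Reading off the rows marked L gives the requested list; there are 18 such values of n.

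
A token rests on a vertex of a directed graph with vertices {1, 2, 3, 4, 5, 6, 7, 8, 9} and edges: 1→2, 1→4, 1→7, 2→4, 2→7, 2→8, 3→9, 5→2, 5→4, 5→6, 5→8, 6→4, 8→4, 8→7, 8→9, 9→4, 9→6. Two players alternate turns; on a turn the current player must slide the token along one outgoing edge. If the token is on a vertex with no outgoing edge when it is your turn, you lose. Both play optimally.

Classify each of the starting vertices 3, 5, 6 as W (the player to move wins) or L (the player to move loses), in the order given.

Work bottom-up. With no move the player to move loses. Otherwise the position is W if at least one move leads to an L position for the opponent, and L if every move leads to a W.
Every edge goes from a vertex to one that appears earlier in the order 4, 7, 6, 9, 8, 2, 1, 5, 3, so processing vertices in that order labels each vertex after all of its successors.
4: no outgoing edge → L
7: no outgoing edge → L
6: →4(L), so W
9: →4(L), so W
8: →7(L), so W
2: →7(L), so W
1: →7(L), so W
5: →4(L), so W
3: →9(W) only, which is W, so L

3: L, 5: W, 6: W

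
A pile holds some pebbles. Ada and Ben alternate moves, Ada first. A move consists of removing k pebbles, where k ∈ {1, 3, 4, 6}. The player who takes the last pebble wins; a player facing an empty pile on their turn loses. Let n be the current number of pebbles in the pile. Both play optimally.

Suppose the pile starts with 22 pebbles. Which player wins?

Ada wins.

Build the W/L table. Terminal = L. A non-terminal position is W if it has a move to some L; otherwise it is L.
n=0: no move → L
n=1: reaches L-position 0 → W
n=2: only reaches 1(W), which is W → L
n=3: reaches L-position 2 → W
n=4: reaches L-position 0 → W
n=5: reaches L-position 2 → W
n=6: reaches L-position 2 → W
n=7: only reaches 6(W), 4(W), 3(W), 1(W), all W → L
n=8: reaches L-position 7 → W
n=9: only reaches 8(W), 6(W), 5(W), 3(W), all W → L
n=10: reaches L-position 9 → W
n=11: reaches L-position 7 → W
n=12: reaches L-position 9 → W
n=13: reaches L-position 9 → W
n=14: only reaches 13(W), 11(W), 10(W), 8(W), all W → L
n=15: reaches L-position 14 → W
n=16: only reaches 15(W), 13(W), 12(W), 10(W), all W → L
n=17: reaches L-position 16 → W
n=18: reaches L-position 14 → W
n=19: reaches L-position 16 → W
n=20: reaches L-position 16 → W
n=21: only reaches 20(W), 18(W), 17(W), 15(W), all W → L
n=22: reaches L-position 21 → W
The starting position 22 is W: Ada should remove 1, leaving 21, handing over an L position.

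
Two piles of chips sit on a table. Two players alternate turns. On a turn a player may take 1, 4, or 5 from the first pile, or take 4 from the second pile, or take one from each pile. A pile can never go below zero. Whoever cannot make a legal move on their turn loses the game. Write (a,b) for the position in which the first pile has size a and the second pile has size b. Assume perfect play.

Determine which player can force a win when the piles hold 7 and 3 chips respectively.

Build the W/L table. Terminal = L. A non-terminal position is W if it has a move to some L; otherwise it is L.
No move ever increases a pile, so every position that can arise here has a ≤ 7 and b ≤ 3; it is enough to label the cells with 0 ≤ a ≤ 7 and 0 ≤ b ≤ 3.
Every move lowers a or b (never raises either), so fill the grid row by row in increasing a, and left to right within a row: each cell's successors are then already labelled.
      b=0  b=1  b=2  b=3
a=0:    L    L    L    L
a=1:    W    W    W    W
a=2:    L    L    L    L
a=3:    W    W    W    W
a=4:    W    W    W    W
a=5:    W    W    W    W
a=6:    W    W    W    W
a=7:    W    W    W    W
Cells with no legal move (terminal, hence L): (0,0), (0,1), (0,2), (0,3).
The remaining L cells, each justified by listing all of its moves:
(2,0): only reaches (1,0)(W), which is W → L
(2,1): only reaches (1,1)(W), (1,0)(W), all W → L
(2,2): only reaches (1,2)(W), (1,1)(W), all W → L
(2,3): only reaches (1,3)(W), (1,2)(W), all W → L
Every other cell has at least one move into one of the L cells above, so it is W.
From (7,3) the player to move can move to (2,3), reaching an L position.

The first player wins.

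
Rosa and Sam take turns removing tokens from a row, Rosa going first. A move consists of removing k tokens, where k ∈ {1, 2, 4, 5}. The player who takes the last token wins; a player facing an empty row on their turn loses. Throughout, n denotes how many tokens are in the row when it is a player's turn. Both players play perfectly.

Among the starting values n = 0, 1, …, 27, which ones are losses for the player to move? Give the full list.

Positions with no move are L. A position that does have a move is losing for the player to move precisely when every available move leads to a winning position for the opponent. Fill in the labels:
n=0: no move → L
n=1: can move to 0, which is L ⇒ W
n=2: can move to 0, which is L ⇒ W
n=3: moves to 2(W), 1(W); every one is W ⇒ L
n=4: can move to 3, which is L ⇒ W
n=5: can move to 3, which is L ⇒ W
n=6: moves to 5(W), 4(W), 2(W), 1(W); every one is W ⇒ L
n=7: can move to 6, which is L ⇒ W
n=8: can move to 6, which is L ⇒ W
n=9: moves to 8(W), 7(W), 5(W), 4(W); every one is W ⇒ L
n=10: can move to 9, which is L ⇒ W
n=11: can move to 9, which is L ⇒ W
n=12: moves to 11(W), 10(W), 8(W), 7(W); every one is W ⇒ L
n=13: can move to 12, which is L ⇒ W
n=14: can move to 12, which is L ⇒ W
n=15: moves to 14(W), 13(W), 11(W), 10(W); every one is W ⇒ L
n=16: can move to 15, which is L ⇒ W
n=17: can move to 15, which is L ⇒ W
n=18: moves to 17(W), 16(W), 14(W), 13(W); every one is W ⇒ L
n=19: can move to 18, which is L ⇒ W
n=20: can move to 18, which is L ⇒ W
n=21: moves to 20(W), 19(W), 17(W), 16(W); every one is W ⇒ L
n=22: can move to 21, which is L ⇒ W
n=23: can move to 21, which is L ⇒ W
n=24: moves to 23(W), 22(W), 20(W), 19(W); every one is W ⇒ L
n=25: can move to 24, which is L ⇒ W
n=26: can move to 24, which is L ⇒ W
n=27: moves to 26(W), 25(W), 23(W), 22(W); every one is W ⇒ L
The losing starting values of n are exactly the entries labelled L in this table (10 of them).

0, 3, 6, 9, 12, 15, 18, 21, 24, 27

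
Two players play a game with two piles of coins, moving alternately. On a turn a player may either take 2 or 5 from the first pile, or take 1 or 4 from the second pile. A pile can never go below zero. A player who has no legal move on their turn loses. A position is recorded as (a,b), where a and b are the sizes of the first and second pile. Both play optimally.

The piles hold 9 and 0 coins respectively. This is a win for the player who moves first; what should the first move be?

Move to (7,0).

Label each position W (a win for the player to move) or L (a loss). A position with no legal move is L; any other position is W exactly when some move reaches an L, and L when every move reaches a W.
No move ever increases a pile, so every position that can arise here has a ≤ 9 and b ≤ 0; it is enough to label the cells with 0 ≤ a ≤ 9 and 0 ≤ b ≤ 0.
Every move lowers a or b (never raises either), so fill the grid row by row in increasing a, and left to right within a row: each cell's successors are then already labelled.
      b=0
a=0:    L
a=1:    L
a=2:    W
a=3:    W
a=4:    L
a=5:    W
a=6:    W
a=7:    L
a=8:    L
a=9:    W
Cells with no legal move (terminal, hence L): (0,0), (1,0).
The remaining L cells, each justified by listing all of its moves:
(4,0): only reaches (2,0)(W), which is W → L
(7,0): only reaches (5,0)(W), (2,0)(W), all W → L
(8,0): only reaches (6,0)(W), (3,0)(W), all W → L
Every other cell has at least one move into one of the L cells above, so it is W.
From (9,0), the L positions reachable in one move are: (7,0), (4,0). Any move reaching one of these is winning.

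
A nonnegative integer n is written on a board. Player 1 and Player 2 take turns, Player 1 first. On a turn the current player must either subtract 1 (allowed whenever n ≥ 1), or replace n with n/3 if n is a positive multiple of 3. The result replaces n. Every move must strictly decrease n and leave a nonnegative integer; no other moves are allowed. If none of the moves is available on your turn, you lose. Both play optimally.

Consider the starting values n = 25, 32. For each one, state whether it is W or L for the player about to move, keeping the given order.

Label each position W (a win for the player to move) or L (a loss). A position with no legal move is L; any other position is W exactly when some move reaches an L, and L when every move reaches a W.
n=0: no move → L
n=1: W (go to 0, an L position)
n=2: L (sole option 1(W) is W)
n=3: W (go to 2, an L position)
n=4: L (sole option 3(W) is W)
n=5: W (go to 4, an L position)
n=6: W (go to 2, an L position)
n=7: L (sole option 6(W) is W)
n=8: W (go to 7, an L position)
n=9: L (options 3(W), 8(W) are all W)
n=10: W (go to 9, an L position)
n=11: L (sole option 10(W) is W)
n=12: W (go to 4, an L position)
n=13: L (sole option 12(W) is W)
n=14: W (go to 13, an L position)
n=15: L (options 5(W), 14(W) are all W)
n=16: W (go to 15, an L position)
n=17: L (sole option 16(W) is W)
n=18: W (go to 17, an L position)
n=19: L (sole option 18(W) is W)
n=20: W (go to 19, an L position)
n=21: W (go to 7, an L position)
n=22: L (sole option 21(W) is W)
n=23: W (go to 22, an L position)
n=24: L (options 8(W), 23(W) are all W)
n=25: W (go to 24, an L position)
n=26: L (sole option 25(W) is W)
n=27: W (go to 9, an L position)
n=28: L (sole option 27(W) is W)
n=29: W (go to 28, an L position)
n=30: L (options 10(W), 29(W) are all W)
n=31: W (go to 30, an L position)
n=32: L (sole option 31(W) is W)

25: W, 32: L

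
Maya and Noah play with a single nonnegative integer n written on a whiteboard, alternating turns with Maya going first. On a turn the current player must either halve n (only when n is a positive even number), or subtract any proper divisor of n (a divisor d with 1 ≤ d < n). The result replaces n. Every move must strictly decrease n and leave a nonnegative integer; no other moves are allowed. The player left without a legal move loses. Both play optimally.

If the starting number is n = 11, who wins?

Noah wins.

Classify positions by backward induction: terminal positions (no move available) are L. From any other position, the mover wins iff some move reaches an L.
n=0: no move → L
n=1: no move → L
n=2: can move to 1, which is L ⇒ W
n=3: the only move is to 2(W), a W ⇒ L
n=4: can move to 3, which is L ⇒ W
n=5: the only move is to 4(W), a W ⇒ L
n=6: can move to 3, which is L ⇒ W
n=7: the only move is to 6(W), a W ⇒ L
n=8: can move to 7, which is L ⇒ W
n=9: moves to 6(W), 8(W); every one is W ⇒ L
n=10: can move to 5, which is L ⇒ W
n=11: the only move is to 10(W), a W ⇒ L
The starting position 11 is L: whatever Maya does, the opponent receives a W position.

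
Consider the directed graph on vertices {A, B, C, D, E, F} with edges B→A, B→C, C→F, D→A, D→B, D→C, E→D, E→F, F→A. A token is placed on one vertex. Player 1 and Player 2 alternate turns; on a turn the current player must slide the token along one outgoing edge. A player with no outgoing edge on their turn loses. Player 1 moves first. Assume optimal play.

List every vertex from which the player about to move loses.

A, C, E

Build the W/L table. Terminal = L. A non-terminal position is W if it has a move to some L; otherwise it is L.
Every edge goes from a vertex to one that appears earlier in the order A, F, C, B, D, E, so processing vertices in that order labels each vertex after all of its successors.
A: no outgoing edge → L
F: W (go to A, an L position)
C: L (sole option F(W) is W)
B: W (go to C, an L position)
D: W (go to C, an L position)
E: L (options D(W), F(W) are all W)
The losing starting vertices are exactly the entries labelled L in this table (3 of them).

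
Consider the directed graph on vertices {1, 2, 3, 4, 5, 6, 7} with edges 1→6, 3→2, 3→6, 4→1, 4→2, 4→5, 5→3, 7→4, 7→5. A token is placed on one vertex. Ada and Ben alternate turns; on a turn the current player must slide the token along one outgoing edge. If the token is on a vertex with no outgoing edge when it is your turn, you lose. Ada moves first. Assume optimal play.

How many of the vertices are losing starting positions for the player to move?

Work bottom-up. With no move the player to move loses. Otherwise the position is W if at least one move leads to an L position for the opponent, and L if every move leads to a W.
Every edge goes from a vertex to one that appears earlier in the order 2, 6, 3, 1, 5, 4, 7, so processing vertices in that order labels each vertex after all of its successors.
2: no outgoing edge → L
6: no outgoing edge → L
3: reaches L-position 6 → W
1: reaches L-position 6 → W
5: only reaches 3(W), which is W → L
4: reaches L-position 5 → W
7: reaches L-position 5 → W
The L vertices are 2, 5, 6; that is 3 in all.

3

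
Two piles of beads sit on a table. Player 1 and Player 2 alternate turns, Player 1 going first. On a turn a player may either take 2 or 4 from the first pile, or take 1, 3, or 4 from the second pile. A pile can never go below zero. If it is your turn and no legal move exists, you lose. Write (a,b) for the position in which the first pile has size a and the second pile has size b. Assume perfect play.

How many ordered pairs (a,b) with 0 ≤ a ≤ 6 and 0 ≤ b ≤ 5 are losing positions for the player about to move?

Compute win/loss labels from the base case upward. A position with no move is L. Any other position is W if it can reach an L in one move, else L.
Every move lowers a or b (never raises either), so fill the grid row by row in increasing a, and left to right within a row: each cell's successors are then already labelled.
      b=0  b=1  b=2  b=3  b=4  b=5
a=0:    L    W    L    W    W    W
a=1:    L    W    L    W    W    W
a=2:    W    L    W    L    W    W
a=3:    W    L    W    L    W    W
a=4:    W    W    W    W    L    W
a=5:    W    W    W    W    L    W
a=6:    L    W    L    W    W    W
Cells with no legal move (terminal, hence L): (0,0), (1,0).
The remaining L cells, each justified by listing all of its moves:
(0,2): →(0,1)(W) only, which is W, so L
(1,2): →(1,1)(W) only, which is W, so L
(2,1): →(0,1)(W), (2,0)(W) — all W, so L
(2,3): →(0,3)(W), (2,2)(W), (2,0)(W) — all W, so L
(3,1): →(1,1)(W), (3,0)(W) — all W, so L
(3,3): →(1,3)(W), (3,2)(W), (3,0)(W) — all W, so L
(4,4): →(2,4)(W), (0,4)(W), (4,3)(W), (4,1)(W), (4,0)(W) — all W, so L
(5,4): →(3,4)(W), (1,4)(W), (5,3)(W), (5,1)(W), (5,0)(W) — all W, so L
(6,0): →(4,0)(W), (2,0)(W) — all W, so L
(6,2): →(4,2)(W), (2,2)(W), (6,1)(W) — all W, so L
Every other cell has at least one move into one of the L cells above, so it is W.
L cells per row: a=0: 2, a=1: 2, a=2: 2, a=3: 2, a=4: 1, a=5: 1, a=6: 2; total 12.

12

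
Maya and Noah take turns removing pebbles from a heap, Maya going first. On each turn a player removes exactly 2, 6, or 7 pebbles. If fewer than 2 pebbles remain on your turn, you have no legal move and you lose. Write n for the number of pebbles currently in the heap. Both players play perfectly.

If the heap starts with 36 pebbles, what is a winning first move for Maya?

Use the standard recursion: the mover loses at a terminal position; elsewhere, the mover wins exactly when some move hands the opponent an L position.
n=0: no move → L
n=1: no move → L
n=2: can move to 0, which is L ⇒ W
n=3: can move to 1, which is L ⇒ W
n=4: the only move is to 2(W), a W ⇒ L
n=5: the only move is to 3(W), a W ⇒ L
n=6: can move to 4, which is L ⇒ W
n=7: can move to 5, which is L ⇒ W
n=8: can move to 1, which is L ⇒ W
n=9: moves to 7(W), 3(W), 2(W); every one is W ⇒ L
n=10: can move to 4, which is L ⇒ W
n=11: can move to 9, which is L ⇒ W
n=12: can move to 5, which is L ⇒ W
n=13: moves to 11(W), 7(W), 6(W); every one is W ⇒ L
n=14: moves to 12(W), 8(W), 7(W); every one is W ⇒ L
n=15: can move to 13, which is L ⇒ W
n=16: can move to 14, which is L ⇒ W
n=17: moves to 15(W), 11(W), 10(W); every one is W ⇒ L
n=18: moves to 16(W), 12(W), 11(W); every one is W ⇒ L
n=19: can move to 17, which is L ⇒ W
n=20: can move to 18, which is L ⇒ W
n=21: can move to 14, which is L ⇒ W
n=22: moves to 20(W), 16(W), 15(W); every one is W ⇒ L
n=23: can move to 17, which is L ⇒ W
n=24: can move to 22, which is L ⇒ W
n=25: can move to 18, which is L ⇒ W
n=26: moves to 24(W), 20(W), 19(W); every one is W ⇒ L
n=27: moves to 25(W), 21(W), 20(W); every one is W ⇒ L
n=28: can move to 26, which is L ⇒ W
n=29: can move to 27, which is L ⇒ W
n=30: moves to 28(W), 24(W), 23(W); every one is W ⇒ L
n=31: moves to 29(W), 25(W), 24(W); every one is W ⇒ L
n=32: can move to 30, which is L ⇒ W
n=33: can move to 31, which is L ⇒ W
n=34: can move to 27, which is L ⇒ W
n=35: moves to 33(W), 29(W), 28(W); every one is W ⇒ L
n=36: can move to 30, which is L ⇒ W
From 36, the L positions reachable in one move are: 30.

Remove 6, leaving 30.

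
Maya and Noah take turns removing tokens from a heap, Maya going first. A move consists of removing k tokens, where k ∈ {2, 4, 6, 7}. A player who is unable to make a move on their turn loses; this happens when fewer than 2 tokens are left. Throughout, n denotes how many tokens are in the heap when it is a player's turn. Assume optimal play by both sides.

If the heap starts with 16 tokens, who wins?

Classify positions by backward induction: terminal positions (no move available) are L. From any other position, the mover wins iff some move reaches an L.
n=0: no move → L
n=1: no move → L
n=2: →0(L), so W
n=3: →1(L), so W
n=4: →0(L), so W
n=5: →1(L), so W
n=6: →0(L), so W
n=7: →1(L), so W
n=8: →1(L), so W
n=9: →7(W), 5(W), 3(W), 2(W) — all W, so L
n=10: →8(W), 6(W), 4(W), 3(W) — all W, so L
n=11: →9(L), so W
n=12: →10(L), so W
n=13: →9(L), so W
n=14: →10(L), so W
n=15: →9(L), so W
n=16: →10(L), so W
The starting position 16 is W: Maya should remove 6, leaving 10, handing over an L position.

Maya wins.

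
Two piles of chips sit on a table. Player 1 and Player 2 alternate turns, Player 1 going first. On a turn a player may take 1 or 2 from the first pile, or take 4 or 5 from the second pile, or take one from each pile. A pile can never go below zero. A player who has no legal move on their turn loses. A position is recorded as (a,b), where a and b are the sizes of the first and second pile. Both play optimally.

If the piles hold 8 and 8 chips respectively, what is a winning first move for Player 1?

Use the standard recursion: the mover loses at a terminal position; elsewhere, the mover wins exactly when some move hands the opponent an L position.
No move ever increases a pile, so every position that can arise here has a ≤ 8 and b ≤ 8; it is enough to label the cells with 0 ≤ a ≤ 8 and 0 ≤ b ≤ 8.
Every move lowers a or b (never raises either), so fill the grid row by row in increasing a, and left to right within a row: each cell's successors are then already labelled.
      b=0  b=1  b=2  b=3  b=4  b=5  b=6  b=7  b=8
a=0:    L    L    L    L    W    W    W    W    W
a=1:    W    W    W    W    W    L    L    L    L
a=2:    W    W    W    W    L    W    W    W    W
a=3:    L    L    L    L    W    W    W    W    W
a=4:    W    W    W    W    W    L    L    L    L
a=5:    W    W    W    W    L    W    W    W    W
a=6:    L    L    L    L    W    W    W    W    W
a=7:    W    W    W    W    W    L    L    L    L
a=8:    W    W    W    W    L    W    W    W    W
Cells with no legal move (terminal, hence L): (0,0), (0,1), (0,2), (0,3).
The remaining L cells, each justified by listing all of its moves:
(1,5): →(0,5)(W), (1,1)(W), (1,0)(W), (0,4)(W) — all W, so L
(1,6): →(0,6)(W), (1,2)(W), (1,1)(W), (0,5)(W) — all W, so L
(1,7): →(0,7)(W), (1,3)(W), (1,2)(W), (0,6)(W) — all W, so L
(1,8): →(0,8)(W), (1,4)(W), (1,3)(W), (0,7)(W) — all W, so L
(2,4): →(1,4)(W), (0,4)(W), (2,0)(W), (1,3)(W) — all W, so L
(3,0): →(2,0)(W), (1,0)(W) — all W, so L
(3,1): →(2,1)(W), (1,1)(W), (2,0)(W) — all W, so L
(3,2): →(2,2)(W), (1,2)(W), (2,1)(W) — all W, so L
(3,3): →(2,3)(W), (1,3)(W), (2,2)(W) — all W, so L
(4,5): →(3,5)(W), (2,5)(W), (4,1)(W), (4,0)(W), (3,4)(W) — all W, so L
(4,6): →(3,6)(W), (2,6)(W), (4,2)(W), (4,1)(W), (3,5)(W) — all W, so L
(4,7): →(3,7)(W), (2,7)(W), (4,3)(W), (4,2)(W), (3,6)(W) — all W, so L
(4,8): →(3,8)(W), (2,8)(W), (4,4)(W), (4,3)(W), (3,7)(W) — all W, so L
(5,4): →(4,4)(W), (3,4)(W), (5,0)(W), (4,3)(W) — all W, so L
(6,0): →(5,0)(W), (4,0)(W) — all W, so L
(6,1): →(5,1)(W), (4,1)(W), (5,0)(W) — all W, so L
(6,2): →(5,2)(W), (4,2)(W), (5,1)(W) — all W, so L
(6,3): →(5,3)(W), (4,3)(W), (5,2)(W) — all W, so L
(7,5): →(6,5)(W), (5,5)(W), (7,1)(W), (7,0)(W), (6,4)(W) — all W, so L
(7,6): →(6,6)(W), (5,6)(W), (7,2)(W), (7,1)(W), (6,5)(W) — all W, so L
(7,7): →(6,7)(W), (5,7)(W), (7,3)(W), (7,2)(W), (6,6)(W) — all W, so L
(7,8): →(6,8)(W), (5,8)(W), (7,4)(W), (7,3)(W), (6,7)(W) — all W, so L
(8,4): →(7,4)(W), (6,4)(W), (8,0)(W), (7,3)(W) — all W, so L
Every other cell has at least one move into one of the L cells above, so it is W.
From (8,8), the L positions reachable in one move are: (7,8), (8,4), (7,7). Any move reaching one of these is winning.

Move to (7,8).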